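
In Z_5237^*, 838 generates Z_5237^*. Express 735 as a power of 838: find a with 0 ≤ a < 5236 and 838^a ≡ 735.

Baby-step giant-step with m = ceil(sqrt(5236)) = 73.
Baby table (838^j mod 5237 for j=0..72):
  0:1  1:838  2:486  3:4019  4:531  5:5070  6:1453  7:2630
  8:4400  9:352  10:1704  11:3488  12:698  13:3617  14:4060  15:3467
  16:4048  17:3885  18:3453  19:2790  20:2318  21:4794  22:593  23:4656
  24:163  25:432  26:663  27:472  28:2761  29:4201  30:1174  31:4493
  32:4968  33:5006  34:191  35:2948  36:3797  37:3027  38:1918  39:4762
  40:5199  41:4815  42:2480  43:4388  44:770  45:1109  46:2393  47:4800
  48:384  49:2335  50:3329  51:3618  52:4898  53:3953  54:2830  55:4416
  56:3286  57:4243  58:4948  59:3957  60:945  61:1123  62:3651  63:1130
  64:4280  65:4532  66:991  67:3012  68:5059  69:2709  70:2521  71:2087
  72:4985
Giant step factor: 838^(-73) ≡ 4042 (mod 5237).
Scan 735·4042^i mod 5237 for i = 0, 1, …:
  i=0: 735   i=1: 1491   i=2: 4072   i=3: 4370
  i=4: 4376   i=5: 2443   i=6: 2861   i=7: 866
  i=8: 2056   i=9: 4470     …   i=53: 4193
  i=54: 1174
Match at i=54, j=30: a = 54·73 + 30 = 3972.

3972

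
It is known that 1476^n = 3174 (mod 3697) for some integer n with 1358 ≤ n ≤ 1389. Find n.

1376

Compute 1476^1358 mod 3697 = 860, then multiply by 1476 repeatedly:
  1476^1358=860  1476^1359=1289  1476^1360=2306  1476^1361=2416  1476^1362=2108
  1476^1363=2231  1476^1364=2626  1476^1365=1520  1476^1366=3138  1476^1367=3044
  1476^1368=1089  1476^1369=2866  1476^1370=848  1476^1371=2062  1476^1372=881
  1476^1373=2709  1476^1374=2027  1476^1375=979  1476^1376=3174
Found 3174 at exponent 1376.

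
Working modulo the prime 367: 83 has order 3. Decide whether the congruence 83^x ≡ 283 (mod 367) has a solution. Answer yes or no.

yes

⟨83⟩ has order 3; its elements mod 367 are {1, 83, 283}.
283 is in this set.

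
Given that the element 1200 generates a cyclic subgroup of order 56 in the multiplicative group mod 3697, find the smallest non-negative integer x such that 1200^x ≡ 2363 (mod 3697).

55

Baby-step giant-step with m = ceil(sqrt(56)) = 8.
Baby table (1200^j mod 3697 for j=0..7):
  0:1  1:1200  2:1867  3:18  4:3115  5:333  6:324  7:615
Giant step factor: 1200^(-8) ≡ 3256 (mod 3697).
Scan 2363·3256^i mod 3697 for i = 0, 1, …:
  i=0: 2363   i=1: 471   i=2: 3018   i=3: 3679
  i=4: 544   i=5: 401   i=6: 615
Match at i=6, j=7: x = 6·8 + 7 = 55.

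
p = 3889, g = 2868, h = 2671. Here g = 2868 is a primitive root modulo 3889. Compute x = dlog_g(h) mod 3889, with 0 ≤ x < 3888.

979

Baby-step giant-step with m = ceil(sqrt(3888)) = 63.
Baby table (2868^j mod 3889 for j=0..62):
  0:1  1:2868  2:189  3:1481  4:720  5:3790  6:3854  7:734
  8:1163  9:2611  10:2023  11:3465  12:1225  13:1533  14:2074  15:1951
  16:3086  17:3173  18:3793  19:791  20:1301  21:1717  22:882  23:1726
  24:3360  25:3427  26:1133  27:2129  28:242  29:1814  30:2959  31:614
  32:3124  33:3265  34:3197  35:2623  36:1438  37:1844  38:3441  39:2395
  40:886  41:1531  42:227  43:1573  44:124  45:1733  46:102  47:861
  48:3722  49:3280  50:3438  51:1569  52:319  53:977  54:1956  55:1870
  56:229  57:3420  58:502  59:806  60:1542  61:663  62:3652
Giant step factor: 2868^(-63) ≡ 910 (mod 3889).
Scan 2671·910^i mod 3889 for i = 0, 1, …:
  i=0: 2671   i=1: 3874   i=2: 1906   i=3: 3855
  i=4: 172   i=5: 960   i=6: 2464   i=7: 2176
  i=8: 659   i=9: 784     …   i=14: 589
  i=15: 3197
Match at i=15, j=34: x = 15·63 + 34 = 979.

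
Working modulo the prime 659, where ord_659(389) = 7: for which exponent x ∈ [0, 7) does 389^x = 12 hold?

Successive powers of 389 modulo 659:
  389^0=1  389^1=389  389^2=410  389^3=12
So 389^3 ≡ 12 (mod 659), giving x = 3.

3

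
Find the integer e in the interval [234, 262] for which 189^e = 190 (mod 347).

Compute 189^234 mod 347 = 56, then multiply by 189 repeatedly:
  189^234=56  189^235=174  189^236=268  189^237=337  189^238=192
  189^239=200  189^240=324  189^241=164  189^242=113  189^243=190
Found 190 at exponent 243.

243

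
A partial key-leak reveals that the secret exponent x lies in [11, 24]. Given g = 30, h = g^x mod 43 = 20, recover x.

Compute 30^11 mod 43 = 20, then multiply by 30 repeatedly:
  30^11=20
Found 20 at exponent 11.

11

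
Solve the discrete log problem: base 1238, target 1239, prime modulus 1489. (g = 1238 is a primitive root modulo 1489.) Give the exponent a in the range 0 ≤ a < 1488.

598

Baby-step giant-step with m = ceil(sqrt(1488)) = 39.
Baby table (1238^j mod 1489 for j=0..38):
  0:1  1:1238  2:463  3:1418  4:1442  5:1374  6:574  7:359
  8:720  9:938  10:1313  11:995  12:407  13:584  14:827  15:883
  16:228  17:843  18:1334  19:191  20:1196  21:582  22:1329  23:1446
  24:370  25:937  26:75  27:532  28:478  29:631  30:942  31:309
  32:1358  33:123  34:396  35:367  36:201  37:175  38:745
Giant step factor: 1238^(-39) ≡ 700 (mod 1489).
Scan 1239·700^i mod 1489 for i = 0, 1, …:
  i=0: 1239   i=1: 702   i=2: 30   i=3: 154
  i=4: 592   i=5: 458   i=6: 465   i=7: 898
  i=8: 242   i=9: 1143     …   i=14: 1158
  i=15: 584
Match at i=15, j=13: a = 15·39 + 13 = 598.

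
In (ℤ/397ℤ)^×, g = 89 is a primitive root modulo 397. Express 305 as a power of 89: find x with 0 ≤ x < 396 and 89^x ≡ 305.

Baby-step giant-step with m = ceil(sqrt(396)) = 20.
Baby table (89^j mod 397 for j=0..19):
  0:1  1:89  2:378  3:294  4:361  5:369  6:287  7:135
  8:105  9:214  10:387  11:301  12:190  13:236  14:360  15:280
  16:306  17:238  18:141  19:242
Giant step factor: 89^(-20) ≡ 266 (mod 397).
Scan 305·266^i mod 397 for i = 0, 1, …:
  i=0: 305   i=1: 142   i=2: 57   i=3: 76
  i=4: 366   i=5: 91   i=6: 386   i=7: 250
  i=8: 201   i=9: 268     …   i=14: 270
  i=15: 360
Match at i=15, j=14: x = 15·20 + 14 = 314.

314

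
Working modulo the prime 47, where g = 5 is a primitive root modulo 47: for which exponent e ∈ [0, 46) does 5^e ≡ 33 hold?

Baby-step giant-step with m = ceil(sqrt(46)) = 7.
Baby table (5^j mod 47 for j=0..6):
  0:1  1:5  2:25  3:31  4:14  5:23  6:21
Giant step factor: 5^(-7) ≡ 30 (mod 47).
Scan 33·30^i mod 47 for i = 0, 1, …:
  i=0: 33   i=1: 3   i=2: 43   i=3: 21
Match at i=3, j=6: e = 3·7 + 6 = 27.

27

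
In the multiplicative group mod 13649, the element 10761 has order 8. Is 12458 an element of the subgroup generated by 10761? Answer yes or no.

⟨10761⟩ has order 8; its elements mod 13649 are {1, 1005, 2888, 4797, 8852, 10761, 12644, 13648}.
12458 is not in this set.

no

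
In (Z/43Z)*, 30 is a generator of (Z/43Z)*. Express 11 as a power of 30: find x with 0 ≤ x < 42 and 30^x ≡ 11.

18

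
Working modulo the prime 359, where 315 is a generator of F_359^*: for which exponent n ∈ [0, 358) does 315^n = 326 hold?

283

Baby-step giant-step with m = ceil(sqrt(358)) = 19.
Baby table (315^j mod 359 for j=0..18):
  0:1  1:315  2:141  3:258  4:136  5:119  6:149  7:265
  8:187  9:29  10:160  11:140  12:302  13:354  14:220  15:13
  16:146  17:38  18:123
Giant step factor: 315^(-19) ≡ 226 (mod 359).
Scan 326·226^i mod 359 for i = 0, 1, …:
  i=0: 326   i=1: 81   i=2: 356   i=3: 40
  i=4: 65   i=5: 330   i=6: 267   i=7: 30
  i=8: 318   i=9: 68     …   i=13: 51
  i=14: 38
Match at i=14, j=17: n = 14·19 + 17 = 283.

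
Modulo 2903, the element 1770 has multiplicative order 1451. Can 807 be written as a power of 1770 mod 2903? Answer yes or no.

yes

807 ∈ ⟨1770⟩ iff 807^1451 ≡ 1 (mod 2903), since |⟨1770⟩| = 1451.
807^1451 mod 2903 = 1.
Since 1 = 1, 807 lies in the subgroup.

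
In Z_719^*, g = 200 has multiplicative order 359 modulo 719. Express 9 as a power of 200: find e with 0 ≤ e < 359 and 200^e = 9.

Baby-step giant-step with m = ceil(sqrt(359)) = 19.
Baby table (200^j mod 719 for j=0..18):
  0:1  1:200  2:455  3:406  4:672  5:666  6:185  7:331
  8:52  9:334  10:652  11:261  12:432  13:120  14:273  15:675
  16:547  17:112  18:111
Giant step factor: 200^(-19) ≡ 412 (mod 719).
Scan 9·412^i mod 719 for i = 0, 1, …:
  i=0: 9   i=1: 113   i=2: 540   i=3: 309
  i=4: 45   i=5: 565   i=6: 543   i=7: 107
  i=8: 225   i=9: 668   i=10: 558   i=11: 535
  i=12: 406
Match at i=12, j=3: e = 12·19 + 3 = 231.

231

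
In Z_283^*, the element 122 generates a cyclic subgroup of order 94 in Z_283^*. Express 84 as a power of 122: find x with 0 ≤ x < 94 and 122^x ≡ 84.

87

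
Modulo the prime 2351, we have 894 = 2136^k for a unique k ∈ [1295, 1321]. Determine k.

1316

Compute 2136^1295 mod 2351 = 415, then multiply by 2136 repeatedly:
  2136^1295=415  2136^1296=113  2136^1297=1566  2136^1298=1854  2136^1299=1060
  2136^1300=147  2136^1301=1309  2136^1302=685  2136^1303=838  2136^1304=857
  2136^1305=1474  2136^1306=475  2136^1307=1319  2136^1308=886  2136^1309=2292
  2136^1310=930  2136^1311=2236  2136^1312=1215  2136^1313=2087  2136^1314=336
  2136^1315=641  2136^1316=894
Found 894 at exponent 1316.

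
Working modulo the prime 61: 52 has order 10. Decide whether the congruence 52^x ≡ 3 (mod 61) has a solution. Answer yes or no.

3 ∈ ⟨52⟩ iff 3^10 ≡ 1 (mod 61), since |⟨52⟩| = 10.
3^10 mod 61 = 1.
Since 1 = 1, 3 lies in the subgroup.

yes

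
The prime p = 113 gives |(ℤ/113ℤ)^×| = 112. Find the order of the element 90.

112

The order of 90 must divide p − 1 = 112 = 2^4 · 7.
Divisors: 1, 2, 4, 7, 8, 14, 16, 28, 56, 112.
Check each in increasing order: 90^1 ≡ 90;  90^2 ≡ 77;  90^4 ≡ 53;  90^7 ≡ 40;  90^8 ≡ 97;  90^14 ≡ 18;  90^16 ≡ 30;  90^28 ≡ 98;  90^56 ≡ 112;  90^112 ≡ 1.
Smallest exponent giving 1 is 112.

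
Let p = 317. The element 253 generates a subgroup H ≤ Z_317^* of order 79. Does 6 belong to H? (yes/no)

no

6 ∈ ⟨253⟩ iff 6^79 ≡ 1 (mod 317), since |⟨253⟩| = 79.
6^79 mod 317 = 316.
Since 316 ≠ 1, 6 does not lie in the subgroup.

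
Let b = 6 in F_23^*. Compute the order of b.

The order of 6 must divide p − 1 = 22 = 2 · 11.
Divisors: 1, 2, 11, 22.
Check each in increasing order: 6^1 ≡ 6;  6^2 ≡ 13;  6^11 ≡ 1.
Smallest exponent giving 1 is 11.

11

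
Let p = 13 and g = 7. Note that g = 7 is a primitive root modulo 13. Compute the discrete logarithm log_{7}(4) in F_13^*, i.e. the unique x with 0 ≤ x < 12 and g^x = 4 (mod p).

10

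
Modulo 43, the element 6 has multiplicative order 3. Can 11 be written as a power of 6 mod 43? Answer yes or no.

no

⟨6⟩ has order 3; its elements mod 43 are {1, 6, 36}.
11 is not in this set.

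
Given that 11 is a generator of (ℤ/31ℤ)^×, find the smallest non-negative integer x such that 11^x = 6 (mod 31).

5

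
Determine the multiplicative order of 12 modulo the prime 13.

The order of 12 must divide p − 1 = 12 = 2^2 · 3.
Divisors: 1, 2, 3, 4, 6, 12.
Check each in increasing order: 12^1 ≡ 12;  12^2 ≡ 1.
Smallest exponent giving 1 is 2.

2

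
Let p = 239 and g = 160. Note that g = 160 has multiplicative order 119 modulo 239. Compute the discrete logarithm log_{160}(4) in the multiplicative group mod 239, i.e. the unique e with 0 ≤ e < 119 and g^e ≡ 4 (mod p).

Baby-step giant-step with m = ceil(sqrt(119)) = 11.
Baby table (160^j mod 239 for j=0..10):
  0:1  1:160  2:27  3:18  4:12  5:8  6:85  7:216
  8:144  9:96  10:64
Giant step factor: 160^(-11) ≡ 155 (mod 239).
Scan 4·155^i mod 239 for i = 0, 1, …:
  i=0: 4   i=1: 142   i=2: 22   i=3: 64
Match at i=3, j=10: e = 3·11 + 10 = 43.

43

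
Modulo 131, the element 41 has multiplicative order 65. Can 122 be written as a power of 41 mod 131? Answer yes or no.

122 ∈ ⟨41⟩ iff 122^65 ≡ 1 (mod 131), since |⟨41⟩| = 65.
122^65 mod 131 = 130.
Since 130 ≠ 1, 122 does not lie in the subgroup.

no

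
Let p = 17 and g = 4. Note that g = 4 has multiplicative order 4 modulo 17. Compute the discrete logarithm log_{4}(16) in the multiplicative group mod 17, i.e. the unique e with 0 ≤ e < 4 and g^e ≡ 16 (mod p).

Successive powers of 4 modulo 17:
  4^0=1  4^1=4  4^2=16
So 4^2 ≡ 16 (mod 17), giving e = 2.

2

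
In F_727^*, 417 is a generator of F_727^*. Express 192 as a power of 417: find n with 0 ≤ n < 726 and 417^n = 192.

Baby-step giant-step with m = ceil(sqrt(726)) = 27.
Baby table (417^j mod 727 for j=0..26):
  0:1  1:417  2:136  3:6  4:321  5:89  6:36  7:472
  8:534  9:216  10:651  11:296  12:569  13:271  14:322  15:506
  16:172  17:478  18:128  19:305  20:687  21:41  22:376  23:487
  24:246  25:75  26:14
Giant step factor: 417^(-27) ≡ 694 (mod 727).
Scan 192·694^i mod 727 for i = 0, 1, …:
  i=0: 192   i=1: 207   i=2: 439   i=3: 53
  i=4: 432   i=5: 284   i=6: 79   i=7: 301
  i=8: 245   i=9: 639   i=10: 723   i=11: 132
  i=12: 6
Match at i=12, j=3: n = 12·27 + 3 = 327.

327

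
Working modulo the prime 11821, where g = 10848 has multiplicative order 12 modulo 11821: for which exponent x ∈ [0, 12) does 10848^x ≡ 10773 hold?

10

Successive powers of 10848 modulo 11821:
  10848^0=1  10848^1=10848  10848^2=1049  10848^3=7750  10848^4=1048  10848^5=8723
  10848^6=11820  10848^7=973  10848^8=10772  10848^9=4071  10848^10=10773
So 10848^10 ≡ 10773 (mod 11821), giving x = 10.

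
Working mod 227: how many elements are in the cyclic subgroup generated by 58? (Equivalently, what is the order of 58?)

The order of 58 must divide p − 1 = 226 = 2 · 113.
Divisors: 1, 2, 113, 226.
Check each in increasing order: 58^1 ≡ 58;  58^2 ≡ 186;  58^113 ≡ 226;  58^226 ≡ 1.
Smallest exponent giving 1 is 226.

226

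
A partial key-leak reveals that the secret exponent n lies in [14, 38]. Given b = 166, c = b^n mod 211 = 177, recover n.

25

Compute 166^14 mod 211 = 83, then multiply by 166 repeatedly:
  166^14=83  166^15=63  166^16=119  166^17=131  166^18=13
  166^19=48  166^20=161  166^21=140  166^22=30  166^23=127
  166^24=193  166^25=177
Found 177 at exponent 25.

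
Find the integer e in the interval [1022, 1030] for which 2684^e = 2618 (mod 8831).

1024

Compute 2684^1022 mod 8831 = 2041, then multiply by 2684 repeatedly:
  2684^1022=2041  2684^1023=2824  2684^1024=2618
Found 2618 at exponent 1024.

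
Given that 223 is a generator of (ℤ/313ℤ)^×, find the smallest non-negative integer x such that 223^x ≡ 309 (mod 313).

136

Baby-step giant-step with m = ceil(sqrt(312)) = 18.
Baby table (223^j mod 313 for j=0..17):
  0:1  1:223  2:275  3:290  4:192  5:248  6:216  7:279
  8:243  9:40  10:156  11:45  12:19  13:168  14:217  15:189
  16:205  17:17
Giant step factor: 223^(-18) ≡ 161 (mod 313).
Scan 309·161^i mod 313 for i = 0, 1, …:
  i=0: 309   i=1: 295   i=2: 232   i=3: 105
  i=4: 3   i=5: 170   i=6: 139   i=7: 156
Match at i=7, j=10: x = 7·18 + 10 = 136.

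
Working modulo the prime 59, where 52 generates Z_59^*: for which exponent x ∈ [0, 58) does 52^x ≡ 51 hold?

34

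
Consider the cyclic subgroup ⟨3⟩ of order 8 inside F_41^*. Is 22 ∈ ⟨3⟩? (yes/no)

no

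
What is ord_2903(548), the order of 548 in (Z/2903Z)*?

2902

The order of 548 must divide p − 1 = 2902 = 2 · 1451.
Divisors: 1, 2, 1451, 2902.
Check each in increasing order: 548^1 ≡ 548;  548^2 ≡ 1295;  548^1451 ≡ 2902;  548^2902 ≡ 1.
Smallest exponent giving 1 is 2902.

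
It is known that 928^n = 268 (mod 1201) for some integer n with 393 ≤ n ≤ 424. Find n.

394

Compute 928^393 mod 1201 = 109, then multiply by 928 repeatedly:
  928^393=109  928^394=268
Found 268 at exponent 394.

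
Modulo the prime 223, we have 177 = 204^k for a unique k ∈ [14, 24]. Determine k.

Compute 204^14 mod 223 = 188, then multiply by 204 repeatedly:
  204^14=188  204^15=219  204^16=76  204^17=117  204^18=7
  204^19=90  204^20=74  204^21=155  204^22=177
Found 177 at exponent 22.

22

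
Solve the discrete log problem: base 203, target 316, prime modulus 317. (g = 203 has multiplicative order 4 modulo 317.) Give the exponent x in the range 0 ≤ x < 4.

2

Successive powers of 203 modulo 317:
  203^0=1  203^1=203  203^2=316
So 203^2 ≡ 316 (mod 317), giving x = 2.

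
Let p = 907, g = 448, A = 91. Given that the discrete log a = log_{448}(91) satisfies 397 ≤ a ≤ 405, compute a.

401

Compute 448^397 mod 907 = 173, then multiply by 448 repeatedly:
  448^397=173  448^398=409  448^399=18  448^400=808  448^401=91
Found 91 at exponent 401.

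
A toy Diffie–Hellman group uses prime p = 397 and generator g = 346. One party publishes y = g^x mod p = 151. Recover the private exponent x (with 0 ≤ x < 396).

Baby-step giant-step with m = ceil(sqrt(396)) = 20.
Baby table (346^j mod 397 for j=0..19):
  0:1  1:346  2:219  3:344  4:321  5:303  6:30  7:58
  8:218  9:395  10:102  11:356  12:106  13:152  14:188  15:337
  16:281  17:358  18:4  19:193
Giant step factor: 346^(-20) ≡ 92 (mod 397).
Scan 151·92^i mod 397 for i = 0, 1, …:
  i=0: 151   i=1: 394   i=2: 121   i=3: 16
  i=4: 281
Match at i=4, j=16: x = 4·20 + 16 = 96.

96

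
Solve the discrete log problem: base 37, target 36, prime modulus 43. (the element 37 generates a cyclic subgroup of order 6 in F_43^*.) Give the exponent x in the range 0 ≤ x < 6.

Successive powers of 37 modulo 43:
  37^0=1  37^1=37  37^2=36
So 37^2 ≡ 36 (mod 43), giving x = 2.

2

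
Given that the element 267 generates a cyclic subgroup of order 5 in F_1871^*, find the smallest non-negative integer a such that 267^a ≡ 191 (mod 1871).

2

Successive powers of 267 modulo 1871:
  267^0=1  267^1=267  267^2=191
So 267^2 ≡ 191 (mod 1871), giving a = 2.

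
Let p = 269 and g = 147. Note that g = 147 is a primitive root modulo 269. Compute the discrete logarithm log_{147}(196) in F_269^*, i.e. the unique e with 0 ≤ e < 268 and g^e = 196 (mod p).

168

Baby-step giant-step with m = ceil(sqrt(268)) = 17.
Baby table (147^j mod 269 for j=0..16):
  0:1  1:147  2:89  3:171  4:120  5:155  6:189  7:76
  8:143  9:39  10:84  11:243  12:213  13:107  14:127  15:108
  16:5
Giant step factor: 147^(-17) ≡ 198 (mod 269).
Scan 196·198^i mod 269 for i = 0, 1, …:
  i=0: 196   i=1: 72   i=2: 268   i=3: 71
  i=4: 70   i=5: 141   i=6: 211   i=7: 83
  i=8: 25   i=9: 108
Match at i=9, j=15: e = 9·17 + 15 = 168.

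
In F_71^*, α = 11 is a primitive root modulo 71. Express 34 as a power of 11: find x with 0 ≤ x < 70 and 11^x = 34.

Baby-step giant-step with m = ceil(sqrt(70)) = 9.
Baby table (11^j mod 71 for j=0..8):
  0:1  1:11  2:50  3:53  4:15  5:23  6:40  7:14
  8:12
Giant step factor: 11^(-9) ≡ 7 (mod 71).
Scan 34·7^i mod 71 for i = 0, 1, …:
  i=0: 34   i=1: 25   i=2: 33   i=3: 18
  i=4: 55   i=5: 30   i=6: 68   i=7: 50
Match at i=7, j=2: x = 7·9 + 2 = 65.

65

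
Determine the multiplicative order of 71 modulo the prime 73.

18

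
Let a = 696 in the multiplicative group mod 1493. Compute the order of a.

1492

The order of 696 must divide p − 1 = 1492 = 2^2 · 373.
Divisors: 1, 2, 4, 373, 746, 1492.
Check each in increasing order: 696^1 ≡ 696;  696^2 ≡ 684;  696^4 ≡ 547;  696^373 ≡ 432;  696^746 ≡ 1492;  696^1492 ≡ 1.
Smallest exponent giving 1 is 1492.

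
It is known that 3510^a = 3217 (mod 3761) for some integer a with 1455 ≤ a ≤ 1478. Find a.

1462

Compute 3510^1455 mod 3761 = 1367, then multiply by 3510 repeatedly:
  3510^1455=1367  3510^1456=2895  3510^1457=2989  3510^1458=1961  3510^1459=480
  3510^1460=3633  3510^1461=2040  3510^1462=3217
Found 3217 at exponent 1462.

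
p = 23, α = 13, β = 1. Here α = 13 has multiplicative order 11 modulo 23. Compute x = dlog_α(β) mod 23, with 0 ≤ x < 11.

0

Successive powers of 13 modulo 23:
  13^0=1
So 13^0 ≡ 1 (mod 23), giving x = 0.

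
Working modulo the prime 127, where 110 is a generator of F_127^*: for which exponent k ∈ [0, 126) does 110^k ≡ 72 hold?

82

Baby-step giant-step with m = ceil(sqrt(126)) = 12.
Baby table (110^j mod 127 for j=0..11):
  0:1  1:110  2:35  3:40  4:82  5:3  6:76  7:105
  8:120  9:119  10:9  11:101
Giant step factor: 110^(-12) ≡ 25 (mod 127).
Scan 72·25^i mod 127 for i = 0, 1, …:
  i=0: 72   i=1: 22   i=2: 42   i=3: 34
  i=4: 88   i=5: 41   i=6: 9
Match at i=6, j=10: k = 6·12 + 10 = 82.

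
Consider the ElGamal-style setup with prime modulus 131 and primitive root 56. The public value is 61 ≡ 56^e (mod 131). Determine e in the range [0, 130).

52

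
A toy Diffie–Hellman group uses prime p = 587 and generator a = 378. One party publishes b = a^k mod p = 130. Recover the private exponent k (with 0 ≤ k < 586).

277

Baby-step giant-step with m = ceil(sqrt(586)) = 25.
Baby table (378^j mod 587 for j=0..24):
  0:1  1:378  2:243  3:282  4:349  5:434  6:279  7:389
  8:292  9:20  10:516  11:164  12:357  13:523  14:462  15:297
  16:149  17:557  18:400  19:341  20:345  21:96  22:481  23:435
  24:70
Giant step factor: 378^(-25) ≡ 287 (mod 587).
Scan 130·287^i mod 587 for i = 0, 1, …:
  i=0: 130   i=1: 329   i=2: 503   i=3: 546
  i=4: 560   i=5: 469   i=6: 180   i=7: 4
  i=8: 561   i=9: 169   i=10: 369   i=11: 243
Match at i=11, j=2: k = 11·25 + 2 = 277.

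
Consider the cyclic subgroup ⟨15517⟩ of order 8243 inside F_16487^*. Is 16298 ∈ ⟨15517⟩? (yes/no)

yes

16298 ∈ ⟨15517⟩ iff 16298^8243 ≡ 1 (mod 16487), since |⟨15517⟩| = 8243.
16298^8243 mod 16487 = 1.
Since 1 = 1, 16298 lies in the subgroup.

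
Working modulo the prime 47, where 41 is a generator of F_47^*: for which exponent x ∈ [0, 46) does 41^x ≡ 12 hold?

Baby-step giant-step with m = ceil(sqrt(46)) = 7.
Baby table (41^j mod 47 for j=0..6):
  0:1  1:41  2:36  3:19  4:27  5:26  6:32
Giant step factor: 41^(-7) ≡ 35 (mod 47).
Scan 12·35^i mod 47 for i = 0, 1, …:
  i=0: 12   i=1: 44   i=2: 36
Match at i=2, j=2: x = 2·7 + 2 = 16.

16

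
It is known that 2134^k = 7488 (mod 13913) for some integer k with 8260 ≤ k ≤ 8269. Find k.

8266

Compute 2134^8260 mod 13913 = 12469, then multiply by 2134 repeatedly:
  2134^8260=12469  2134^8261=7190  2134^8262=11334  2134^8263=5962  2134^8264=6426
  2134^8265=8779  2134^8266=7488
Found 7488 at exponent 8266.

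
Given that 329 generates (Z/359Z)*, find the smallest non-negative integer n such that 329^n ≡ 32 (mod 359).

68

Baby-step giant-step with m = ceil(sqrt(358)) = 19.
Baby table (329^j mod 359 for j=0..18):
  0:1  1:329  2:182  3:284  4:96  5:351  6:240  7:339
  8:241  9:309  10:64  11:234  12:160  13:226  14:41  15:206
  16:282  17:156  18:346
Giant step factor: 329^(-19) ≡ 139 (mod 359).
Scan 32·139^i mod 359 for i = 0, 1, …:
  i=0: 32   i=1: 140   i=2: 74   i=3: 234
Match at i=3, j=11: n = 3·19 + 11 = 68.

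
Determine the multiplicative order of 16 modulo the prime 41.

5

The order of 16 must divide p − 1 = 40 = 2^3 · 5.
Divisors: 1, 2, 4, 5, 8, 10, 20, 40.
Check each in increasing order: 16^1 ≡ 16;  16^2 ≡ 10;  16^4 ≡ 18;  16^5 ≡ 1.
Smallest exponent giving 1 is 5.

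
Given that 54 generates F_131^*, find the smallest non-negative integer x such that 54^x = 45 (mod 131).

Baby-step giant-step with m = ceil(sqrt(130)) = 12.
Baby table (54^j mod 131 for j=0..11):
  0:1  1:54  2:34  3:2  4:108  5:68  6:4  7:85
  8:5  9:8  10:39  11:10
Giant step factor: 54^(-12) ≡ 41 (mod 131).
Scan 45·41^i mod 131 for i = 0, 1, …:
  i=0: 45   i=1: 11   i=2: 58   i=3: 20
  i=4: 34
Match at i=4, j=2: x = 4·12 + 2 = 50.

50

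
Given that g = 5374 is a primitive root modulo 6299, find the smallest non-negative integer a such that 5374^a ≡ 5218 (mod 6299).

2352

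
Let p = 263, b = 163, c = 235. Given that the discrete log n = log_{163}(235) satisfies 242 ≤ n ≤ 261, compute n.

256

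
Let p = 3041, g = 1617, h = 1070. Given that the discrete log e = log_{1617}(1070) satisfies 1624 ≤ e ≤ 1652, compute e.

Compute 1617^1624 mod 3041 = 2365, then multiply by 1617 repeatedly:
  1617^1624=2365  1617^1625=1668  1617^1626=2830  1617^1627=2446  1617^1628=1882
  1617^1629=2194  1617^1630=1892  1617^1631=118  1617^1632=2264  1617^1633=2565
  1617^1634=2722  1617^1635=1147  1617^1636=2730  1617^1637=1919  1617^1638=1203
  1617^1639=2052  1617^1640=353  1617^1641=2134  1617^1642=2184  1617^1643=927
  1617^1644=2787  1617^1645=2858  1617^1646=2107  1617^1647=1099  1617^1648=1139
  1617^1649=1958  1617^1650=405  1617^1651=1070
Found 1070 at exponent 1651.

1651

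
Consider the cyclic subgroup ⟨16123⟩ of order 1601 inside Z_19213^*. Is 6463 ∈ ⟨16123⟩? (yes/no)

no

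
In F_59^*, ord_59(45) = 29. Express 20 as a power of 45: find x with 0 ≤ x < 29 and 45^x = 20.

Successive powers of 45 modulo 59:
  45^0=1  45^1=45  45^2=19  45^3=29  45^4=7  45^5=20
So 45^5 ≡ 20 (mod 59), giving x = 5.

5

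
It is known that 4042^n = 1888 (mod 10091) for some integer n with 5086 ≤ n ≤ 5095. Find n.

Compute 4042^5086 mod 10091 = 9359, then multiply by 4042 repeatedly:
  4042^5086=9359  4042^5087=8010  4042^5088=4492  4042^5089=2955  4042^5090=6457
  4042^5091=3868  4042^5092=3497  4042^5093=7474  4042^5094=7545  4042^5095=1888
Found 1888 at exponent 5095.

5095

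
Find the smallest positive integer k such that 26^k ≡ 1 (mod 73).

72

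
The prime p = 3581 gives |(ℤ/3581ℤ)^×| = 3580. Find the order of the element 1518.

The order of 1518 must divide p − 1 = 3580 = 2^2 · 5 · 179.
Divisors: 1, 2, 4, 5, 10, 20, 179, 358, 716, 895, 1790, 3580.
Check each in increasing order: 1518^1 ≡ 1518;  1518^2 ≡ 1741;  1518^4 ≡ 1555;  1518^5 ≡ 611;  1518^10 ≡ 897;  1518^20 ≡ 2465;  1518^179 ≡ 2813;  1518^358 ≡ 2540;  1518^716 ≡ 2219;  1518^895 ≡ 364;  1518^1790 ≡ 3580;  1518^3580 ≡ 1.
Smallest exponent giving 1 is 3580.

3580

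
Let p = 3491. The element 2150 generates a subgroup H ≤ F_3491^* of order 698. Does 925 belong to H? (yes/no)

925 ∈ ⟨2150⟩ iff 925^698 ≡ 1 (mod 3491), since |⟨2150⟩| = 698.
925^698 mod 3491 = 1231.
Since 1231 ≠ 1, 925 does not lie in the subgroup.

no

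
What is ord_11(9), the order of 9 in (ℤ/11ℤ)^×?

The order of 9 must divide p − 1 = 10 = 2 · 5.
Divisors: 1, 2, 5, 10.
Check each in increasing order: 9^1 ≡ 9;  9^2 ≡ 4;  9^5 ≡ 1.
Smallest exponent giving 1 is 5.

5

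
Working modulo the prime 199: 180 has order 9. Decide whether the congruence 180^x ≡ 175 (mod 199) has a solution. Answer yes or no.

⟨180⟩ has order 9; its elements mod 199 are {1, 43, 58, 92, 106, 162, 175, 178, 180}.
175 is in this set.

yes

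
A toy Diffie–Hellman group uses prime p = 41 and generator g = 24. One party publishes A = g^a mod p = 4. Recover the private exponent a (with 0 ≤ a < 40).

4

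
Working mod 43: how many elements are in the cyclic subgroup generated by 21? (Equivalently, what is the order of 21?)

7

The order of 21 must divide p − 1 = 42 = 2 · 3 · 7.
Divisors: 1, 2, 3, 6, 7, 14, 21, 42.
Check each in increasing order: 21^1 ≡ 21;  21^2 ≡ 11;  21^3 ≡ 16;  21^6 ≡ 41;  21^7 ≡ 1.
Smallest exponent giving 1 is 7.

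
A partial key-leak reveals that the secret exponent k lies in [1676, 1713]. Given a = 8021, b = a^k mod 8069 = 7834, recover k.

1704

Compute 8021^1676 mod 8069 = 3959, then multiply by 8021 repeatedly:
  8021^1676=3959  8021^1677=3624  8021^1678=3566  8021^1679=6350  8021^1680=1822
  8021^1681=1303  8021^1682=2008  8021^1683=444  8021^1684=2895  8021^1685=6282
  8021^1686=5086  8021^1687=6011  8021^1688=1956  8021^1689=2940  8021^1690=4122
  8021^1691=3869  8021^1692=7944  8021^1693=6000  8021^1694=2484  8021^1695=1803
  8021^1696=2215  8021^1697=6646  8021^1698=3752  8021^1699=5491  8021^1700=2709
  8021^1701=7141  8021^1702=4199  8021^1703=173  8021^1704=7834
Found 7834 at exponent 1704.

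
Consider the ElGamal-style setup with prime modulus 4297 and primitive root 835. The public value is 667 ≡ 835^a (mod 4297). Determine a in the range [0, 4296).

1383

Baby-step giant-step with m = ceil(sqrt(4296)) = 66.
Baby table (835^j mod 4297 for j=0..65):
  0:1  1:835  2:1111  3:3830  4:1082  5:1100  6:3239  7:1752
  8:1940  9:4228  10:2543  11:687  12:2144  13:2688  14:1446  15:4250
  16:3725  17:3644  18:464  19:710  20:4161  21:2459  22:3596  23:3354
  24:3243  25:795  26:2087  27:2360  28:2574  29:790  30:2209  31:1102
  32:612  33:3974  34:1006  35:2095  36:446  37:2868  38:1351  39:2271
  40:1308  41:742  42:802  43:3635  44:1543  45:3602  46:4067  47:1315
  48:2290  49:4282  50:366  51:523  52:2708  53:958  54:688  55:2979
  56:3799  57:979  58:1035  59:528  60:2586  61:2216  62:2650  63:4092
  64:705  65:4283
Giant step factor: 835^(-66) ≡ 1034 (mod 4297).
Scan 667·1034^i mod 4297 for i = 0, 1, …:
  i=0: 667   i=1: 2158   i=2: 1229   i=3: 3171
  i=4: 203   i=5: 3646   i=6: 1495   i=7: 3207
  i=8: 3051   i=9: 736     …   i=19: 3021
  i=20: 4092
Match at i=20, j=63: a = 20·66 + 63 = 1383.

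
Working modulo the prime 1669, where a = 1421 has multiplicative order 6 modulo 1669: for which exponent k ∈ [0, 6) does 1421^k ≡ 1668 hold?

Successive powers of 1421 modulo 1669:
  1421^0=1  1421^1=1421  1421^2=1420  1421^3=1668
So 1421^3 ≡ 1668 (mod 1669), giving k = 3.

3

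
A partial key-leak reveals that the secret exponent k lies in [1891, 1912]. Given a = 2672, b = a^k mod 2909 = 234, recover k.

1893

Compute 2672^1891 mod 2909 = 1458, then multiply by 2672 repeatedly:
  2672^1891=1458  2672^1892=625  2672^1893=234
Found 234 at exponent 1893.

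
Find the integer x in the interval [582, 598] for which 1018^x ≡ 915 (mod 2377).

Compute 1018^582 mod 2377 = 1722, then multiply by 1018 repeatedly:
  1018^582=1722  1018^583=1147  1018^584=539  1018^585=1992  1018^586=275
  1018^587=1841  1018^588=1062  1018^589=1958  1018^590=1318  1018^591=1096
  1018^592=915
Found 915 at exponent 592.

592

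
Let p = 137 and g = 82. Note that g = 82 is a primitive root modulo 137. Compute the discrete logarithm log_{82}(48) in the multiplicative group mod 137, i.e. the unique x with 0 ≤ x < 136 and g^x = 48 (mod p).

Baby-step giant-step with m = ceil(sqrt(136)) = 12.
Baby table (82^j mod 137 for j=0..11):
  0:1  1:82  2:11  3:80  4:121  5:58  6:98  7:90
  8:119  9:31  10:76  11:67
Giant step factor: 82^(-12) ≡ 49 (mod 137).
Scan 48·49^i mod 137 for i = 0, 1, …:
  i=0: 48   i=1: 23   i=2: 31
Match at i=2, j=9: x = 2·12 + 9 = 33.

33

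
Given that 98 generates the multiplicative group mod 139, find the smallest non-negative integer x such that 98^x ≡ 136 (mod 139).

94

Baby-step giant-step with m = ceil(sqrt(138)) = 12.
Baby table (98^j mod 139 for j=0..11):
  0:1  1:98  2:13  3:23  4:30  5:21  6:112  7:134
  8:66  9:74  10:24  11:128
Giant step factor: 98^(-12) ≡ 45 (mod 139).
Scan 136·45^i mod 139 for i = 0, 1, …:
  i=0: 136   i=1: 4   i=2: 41   i=3: 38
  i=4: 42   i=5: 83   i=6: 121   i=7: 24
Match at i=7, j=10: x = 7·12 + 10 = 94.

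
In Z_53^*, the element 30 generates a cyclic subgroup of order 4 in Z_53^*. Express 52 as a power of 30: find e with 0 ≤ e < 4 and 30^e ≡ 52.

2

Successive powers of 30 modulo 53:
  30^0=1  30^1=30  30^2=52
So 30^2 ≡ 52 (mod 53), giving e = 2.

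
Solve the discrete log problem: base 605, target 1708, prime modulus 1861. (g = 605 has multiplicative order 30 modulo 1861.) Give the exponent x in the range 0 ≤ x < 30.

26

Successive powers of 605 modulo 1861:
  605^0=1  605^1=605  605^2=1269  605^3=1013  605^4=596  605^5=1407
  605^6=758  605^7=784  605^8=1626  605^9=1122  605^10=1406  605^11=153
  605^12=1376  605^13=613  605^14=526  605^15=1860  605^16=1256  605^17=592
  605^18=848  605^19=1265  605^20=454  605^21=1103  605^22=1077  605^23=235
  605^24=739  605^25=455  605^26=1708
So 605^26 ≡ 1708 (mod 1861), giving x = 26.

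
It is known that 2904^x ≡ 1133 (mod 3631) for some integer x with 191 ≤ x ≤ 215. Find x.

192

Compute 2904^191 mod 3631 = 1307, then multiply by 2904 repeatedly:
  2904^191=1307  2904^192=1133
Found 1133 at exponent 192.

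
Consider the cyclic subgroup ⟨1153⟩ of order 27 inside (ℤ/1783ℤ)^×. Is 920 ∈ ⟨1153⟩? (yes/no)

920 ∈ ⟨1153⟩ iff 920^27 ≡ 1 (mod 1783), since |⟨1153⟩| = 27.
920^27 mod 1783 = 1.
Since 1 = 1, 920 lies in the subgroup.

yes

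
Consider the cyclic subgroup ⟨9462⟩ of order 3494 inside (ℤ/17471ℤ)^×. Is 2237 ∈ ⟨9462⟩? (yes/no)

no

2237 ∈ ⟨9462⟩ iff 2237^3494 ≡ 1 (mod 17471), since |⟨9462⟩| = 3494.
2237^3494 mod 17471 = 15701.
Since 15701 ≠ 1, 2237 does not lie in the subgroup.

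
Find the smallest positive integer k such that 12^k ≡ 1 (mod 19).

6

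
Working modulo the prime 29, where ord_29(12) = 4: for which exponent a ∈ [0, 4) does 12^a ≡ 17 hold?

Successive powers of 12 modulo 29:
  12^0=1  12^1=12  12^2=28  12^3=17
So 12^3 ≡ 17 (mod 29), giving a = 3.

3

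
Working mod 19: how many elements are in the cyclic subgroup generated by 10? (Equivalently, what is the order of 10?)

18

The order of 10 must divide p − 1 = 18 = 2 · 3^2.
Divisors: 1, 2, 3, 6, 9, 18.
Check each in increasing order: 10^1 ≡ 10;  10^2 ≡ 5;  10^3 ≡ 12;  10^6 ≡ 11;  10^9 ≡ 18;  10^18 ≡ 1.
Smallest exponent giving 1 is 18.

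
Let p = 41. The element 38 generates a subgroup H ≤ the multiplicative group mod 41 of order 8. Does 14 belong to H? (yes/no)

⟨38⟩ has order 8; its elements mod 41 are {1, 3, 9, 14, 27, 32, 38, 40}.
14 is in this set.

yes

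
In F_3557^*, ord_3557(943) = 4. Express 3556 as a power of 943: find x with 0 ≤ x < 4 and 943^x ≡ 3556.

Successive powers of 943 modulo 3557:
  943^0=1  943^1=943  943^2=3556
So 943^2 ≡ 3556 (mod 3557), giving x = 2.

2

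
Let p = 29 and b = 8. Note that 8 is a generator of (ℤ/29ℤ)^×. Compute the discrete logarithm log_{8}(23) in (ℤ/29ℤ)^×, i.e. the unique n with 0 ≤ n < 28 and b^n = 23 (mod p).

Successive powers of 8 modulo 29:
  8^0=1  8^1=8  8^2=6  8^3=19  8^4=7  8^5=27
  8^6=13  8^7=17  8^8=20  8^9=15  8^10=4  8^11=3
  8^12=24  8^13=18  8^14=28  8^15=21  8^16=23
So 8^16 ≡ 23 (mod 29), giving n = 16.

16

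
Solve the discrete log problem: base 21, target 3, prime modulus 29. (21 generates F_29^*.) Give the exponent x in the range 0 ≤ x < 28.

25

Successive powers of 21 modulo 29:
  21^0=1  21^1=21  21^2=6  21^3=10  21^4=7  21^5=2
  21^6=13  21^7=12  21^8=20  21^9=14  21^10=4  21^11=26
  21^12=24  21^13=11  21^14=28  21^15=8  21^16=23  21^17=19
  21^18=22  21^19=27  21^20=16  21^21=17  21^22=9  21^23=15
  21^24=25  21^25=3
So 21^25 ≡ 3 (mod 29), giving x = 25.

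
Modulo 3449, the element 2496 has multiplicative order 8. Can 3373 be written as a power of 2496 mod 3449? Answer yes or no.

⟨2496⟩ has order 8; its elements mod 3449 are {1, 76, 953, 1122, 2327, 2496, 3373, 3448}.
3373 is in this set.

yes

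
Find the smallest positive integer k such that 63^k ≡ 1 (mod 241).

The order of 63 must divide p − 1 = 240 = 2^4 · 3 · 5.
Divisors: 1, 2, 3, 4, 5, 6, 8, 10, 12, 15, 16, 20, 24, 30, 40, 48, 60, 80, 120, 240.
Check each in increasing order: 63^1 ≡ 63;  63^2 ≡ 113;  63^3 ≡ 130;  63^4 ≡ 237;  63^5 ≡ 230;  63^6 ≡ 30;  63^8 ≡ 16;  63^10 ≡ 121;  63^12 ≡ 177;  63^15 ≡ 115;  63^16 ≡ 15;  63^20 ≡ 181;  63^24 ≡ 240;  63^30 ≡ 211;  63^40 ≡ 226;  63^48 ≡ 1.
Smallest exponent giving 1 is 48.

48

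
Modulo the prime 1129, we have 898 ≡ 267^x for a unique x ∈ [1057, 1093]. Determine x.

Compute 267^1057 mod 1129 = 178, then multiply by 267 repeatedly:
  267^1057=178  267^1058=108  267^1059=611  267^1060=561  267^1061=759
  267^1062=562  267^1063=1026  267^1064=724  267^1065=249  267^1066=1001
  267^1067=823  267^1068=715  267^1069=104  267^1070=672  267^1071=1042
  267^1072=480  267^1073=583  267^1074=988  267^1075=739  267^1076=867
  267^1077=44  267^1078=458  267^1079=354  267^1080=811  267^1081=898
Found 898 at exponent 1081.

1081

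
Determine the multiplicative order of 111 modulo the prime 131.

130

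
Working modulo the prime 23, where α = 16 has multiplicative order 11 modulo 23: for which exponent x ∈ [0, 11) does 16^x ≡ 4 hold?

6

Successive powers of 16 modulo 23:
  16^0=1  16^1=16  16^2=3  16^3=2  16^4=9  16^5=6
  16^6=4
So 16^6 ≡ 4 (mod 23), giving x = 6.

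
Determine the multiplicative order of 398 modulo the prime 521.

The order of 398 must divide p − 1 = 520 = 2^3 · 5 · 13.
Divisors: 1, 2, 4, 5, 8, 10, 13, 20, 26, 40, 52, 65, 104, 130, 260, 520.
Check each in increasing order: 398^1 ≡ 398;  398^2 ≡ 20;  398^4 ≡ 400;  398^5 ≡ 295;  398^8 ≡ 53;  398^10 ≡ 18;  398^13 ≡ 5;  398^20 ≡ 324;  398^26 ≡ 25;  398^40 ≡ 255;  398^52 ≡ 104;  398^65 ≡ 520;  398^104 ≡ 396;  398^130 ≡ 1.
Smallest exponent giving 1 is 130.

130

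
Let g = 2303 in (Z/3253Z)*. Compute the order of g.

The order of 2303 must divide p − 1 = 3252 = 2^2 · 3 · 271.
Divisors: 1, 2, 3, 4, 6, 12, 271, 542, 813, 1084, 1626, 3252.
Check each in increasing order: 2303^1 ≡ 2303;  2303^2 ≡ 1419;  2303^3 ≡ 1945;  2303^4 ≡ 3207;  2303^6 ≡ 3039;  2303^12 ≡ 254;  2303^271 ≡ 1655;  2303^542 ≡ 3252;  2303^813 ≡ 1598;  2303^1084 ≡ 1.
Smallest exponent giving 1 is 1084.

1084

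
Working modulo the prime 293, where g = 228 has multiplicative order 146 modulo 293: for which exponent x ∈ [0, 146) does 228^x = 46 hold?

110

Baby-step giant-step with m = ceil(sqrt(146)) = 13.
Baby table (228^j mod 293 for j=0..12):
  0:1  1:228  2:123  3:209  4:186  5:216  6:24  7:198
  8:22  9:35  10:69  11:203  12:283
Giant step factor: 228^(-13) ≡ 87 (mod 293).
Scan 46·87^i mod 293 for i = 0, 1, …:
  i=0: 46   i=1: 193   i=2: 90   i=3: 212
  i=4: 278   i=5: 160   i=6: 149   i=7: 71
  i=8: 24
Match at i=8, j=6: x = 8·13 + 6 = 110.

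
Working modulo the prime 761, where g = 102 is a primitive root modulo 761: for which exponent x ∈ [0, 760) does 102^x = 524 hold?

457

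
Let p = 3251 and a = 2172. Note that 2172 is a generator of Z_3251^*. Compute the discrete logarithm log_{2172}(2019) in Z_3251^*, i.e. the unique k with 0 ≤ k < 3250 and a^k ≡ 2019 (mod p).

967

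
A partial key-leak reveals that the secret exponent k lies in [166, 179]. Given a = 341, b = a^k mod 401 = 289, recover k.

Compute 341^166 mod 401 = 289, then multiply by 341 repeatedly:
  341^166=289
Found 289 at exponent 166.

166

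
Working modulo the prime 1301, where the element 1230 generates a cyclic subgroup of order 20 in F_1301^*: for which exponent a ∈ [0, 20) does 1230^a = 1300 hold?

10

Successive powers of 1230 modulo 1301:
  1230^0=1  1230^1=1230  1230^2=1138  1230^3=1165  1230^4=549  1230^5=51
  1230^6=282  1230^7=794  1230^8=870  1230^9=678  1230^10=1300
So 1230^10 ≡ 1300 (mod 1301), giving a = 10.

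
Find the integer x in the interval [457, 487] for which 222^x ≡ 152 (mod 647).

Compute 222^457 mod 647 = 415, then multiply by 222 repeatedly:
  222^457=415  222^458=256  222^459=543  222^460=204  222^461=645
  222^462=203  222^463=423  222^464=91  222^465=145  222^466=487
  222^467=65  222^468=196  222^469=163  222^470=601  222^471=140
  222^472=24  222^473=152
Found 152 at exponent 473.

473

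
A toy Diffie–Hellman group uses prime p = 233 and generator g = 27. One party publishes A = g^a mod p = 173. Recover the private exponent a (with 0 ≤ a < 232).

142

Baby-step giant-step with m = ceil(sqrt(232)) = 16.
Baby table (27^j mod 233 for j=0..15):
  0:1  1:27  2:30  3:111  4:201  5:68  6:205  7:176
  8:92  9:154  10:197  11:193  12:85  13:198  14:220  15:115
Giant step factor: 27^(-16) ≡ 46 (mod 233).
Scan 173·46^i mod 233 for i = 0, 1, …:
  i=0: 173   i=1: 36   i=2: 25   i=3: 218
  i=4: 9   i=5: 181   i=6: 171   i=7: 177
  i=8: 220
Match at i=8, j=14: a = 8·16 + 14 = 142.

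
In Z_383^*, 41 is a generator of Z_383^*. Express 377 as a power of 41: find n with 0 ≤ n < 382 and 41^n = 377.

337

Baby-step giant-step with m = ceil(sqrt(382)) = 20.
Baby table (41^j mod 383 for j=0..19):
  0:1  1:41  2:149  3:364  4:370  5:233  6:361  7:247
  8:169  9:35  10:286  11:236  12:101  13:311  14:112  15:379
  16:219  17:170  18:76  19:52
Giant step factor: 41^(-20) ≡ 353 (mod 383).
Scan 377·353^i mod 383 for i = 0, 1, …:
  i=0: 377   i=1: 180   i=2: 345   i=3: 374
  i=4: 270   i=5: 326   i=6: 178   i=7: 22
  i=8: 106   i=9: 267     …   i=15: 122
  i=16: 170
Match at i=16, j=17: n = 16·20 + 17 = 337.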